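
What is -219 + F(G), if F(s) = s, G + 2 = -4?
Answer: -225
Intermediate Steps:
G = -6 (G = -2 - 4 = -6)
-219 + F(G) = -219 - 6 = -225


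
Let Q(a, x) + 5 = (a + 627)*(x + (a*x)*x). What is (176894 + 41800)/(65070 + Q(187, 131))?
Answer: 218694/2612384797 ≈ 8.3714e-5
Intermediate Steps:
Q(a, x) = -5 + (627 + a)*(x + a*x²) (Q(a, x) = -5 + (a + 627)*(x + (a*x)*x) = -5 + (627 + a)*(x + a*x²))
(176894 + 41800)/(65070 + Q(187, 131)) = (176894 + 41800)/(65070 + (-5 + 627*131 + 187*131 + 187²*131² + 627*187*131²)) = 218694/(65070 + (-5 + 82137 + 24497 + 34969*17161 + 627*187*17161)) = 218694/(65070 + (-5 + 82137 + 24497 + 600103009 + 2012110089)) = 218694/(65070 + 2612319727) = 218694/2612384797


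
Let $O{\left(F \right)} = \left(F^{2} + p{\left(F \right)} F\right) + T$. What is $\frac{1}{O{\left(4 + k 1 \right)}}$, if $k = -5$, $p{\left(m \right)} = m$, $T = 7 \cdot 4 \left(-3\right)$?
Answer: $- \frac{1}{82} \approx -0.012195$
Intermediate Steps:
$T = -84$ ($T = 28 \left(-3\right) = -84$)
$O{\left(F \right)} = -84 + 2 F^{2}$ ($O{\left(F \right)} = \left(F^{2} + F F\right) - 84 = \left(F^{2} + F^{2}\right) - 84 = 2 F^{2} - 84 = -84 + 2 F^{2}$)
$\frac{1}{O{\left(4 + k 1 \right)}} = \frac{1}{-84 + 2 \left(4 - 5\right)^{2}} = \frac{1}{-84 + 2 \left(-1\right)^{2}} = \frac{1}{-84 + 2 \cdot 1} = \frac{1}{-84 + 2} = \frac{1}{-82} = - \frac{1}{82}$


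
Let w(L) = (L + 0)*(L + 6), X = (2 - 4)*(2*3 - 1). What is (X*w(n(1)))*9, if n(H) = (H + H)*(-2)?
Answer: 720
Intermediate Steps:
X = -10 (X = -2*(6 - 1) = -2*5 = -10)
n(H) = -4*H (n(H) = (2*H)*(-2) = -4*H)
w(L) = L*(6 + L)
(X*w(n(1)))*9 = -10*(-4*1)*(6 - 4*1)*9 = -(-40)*(6 - 4)*9 = -(-40)*2*9 = -10*(-8)*9 = 80*9 = 720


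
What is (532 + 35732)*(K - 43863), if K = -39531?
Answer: -3024200016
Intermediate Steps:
(532 + 35732)*(K - 43863) = (532 + 35732)*(-39531 - 43863) = 36264*(-83394) = -3024200016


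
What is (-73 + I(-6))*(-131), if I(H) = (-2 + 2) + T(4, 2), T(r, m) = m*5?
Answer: 8253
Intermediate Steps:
T(r, m) = 5*m
I(H) = 10 (I(H) = (-2 + 2) + 5*2 = 0 + 10 = 10)
(-73 + I(-6))*(-131) = (-73 + 10)*(-131) = -63*(-131) = 8253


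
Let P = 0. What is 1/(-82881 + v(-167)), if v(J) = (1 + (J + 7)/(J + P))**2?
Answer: -27889/2311361280 ≈ -1.2066e-5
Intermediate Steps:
v(J) = (1 + (7 + J)/J)**2 (v(J) = (1 + (J + 7)/(J + 0))**2 = (1 + (7 + J)/J)**2)
1/(-82881 + v(-167)) = 1/(-82881 + (7 + 2*(-167))**2/(-167)**2) = 1/(-82881 + (7 - 334)**2/27889) = 1/(-82881 + (1/27889)*(-327)**2) = 1/(-82881 + (1/27889)*106929) = 1/(-82881 + 106929/27889) = 1/(-2311361280/27889) = -27889/2311361280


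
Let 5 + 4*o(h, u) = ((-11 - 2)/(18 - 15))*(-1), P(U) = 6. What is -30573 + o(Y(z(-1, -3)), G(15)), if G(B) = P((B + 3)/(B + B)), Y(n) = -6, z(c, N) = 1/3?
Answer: -183439/6 ≈ -30573.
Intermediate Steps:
z(c, N) = ⅓
G(B) = 6
o(h, u) = -⅙ (o(h, u) = -5/4 + (((-11 - 2)/(18 - 15))*(-1))/4 = -5/4 + (-13/3*(-1))/4 = -5/4 + (¼)*(13/3) = -5/4 + 13/12 = -⅙)
-30573 + o(Y(z(-1, -3)), G(15)) = -30573 - ⅙ = -183439/6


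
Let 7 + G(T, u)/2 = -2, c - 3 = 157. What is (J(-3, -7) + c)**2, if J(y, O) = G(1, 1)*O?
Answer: 81796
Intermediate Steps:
c = 160 (c = 3 + 157 = 160)
G(T, u) = -18 (G(T, u) = -14 + 2*(-2) = -14 - 4 = -18)
J(y, O) = -18*O
(J(-3, -7) + c)**2 = (-18*(-7) + 160)**2 = (126 + 160)**2 = 286**2 = 81796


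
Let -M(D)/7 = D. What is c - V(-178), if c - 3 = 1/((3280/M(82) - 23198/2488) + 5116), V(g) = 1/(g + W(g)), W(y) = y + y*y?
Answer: 4174920128249/1391563914400 ≈ 3.0002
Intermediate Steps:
M(D) = -7*D
W(y) = y + y**2
V(g) = 1/(g + g*(1 + g))
c = 133266233/44419175 (c = 3 + 1/((3280/((-7*82)) - 23198/2488) + 5116) = 3 + 1/((3280/(-574) - 23198*1/2488) + 5116) = 3 + 1/((3280*(-1/574) - 11599/1244) + 5116) = 3 + 1/((-40/7 - 11599/1244) + 5116) = 3 + 1/(-130953/8708 + 5116) = 3 + 1/(44419175/8708) = 3 + 8708/44419175 = 133266233/44419175 ≈ 3.0002)
c - V(-178) = 133266233/44419175 - 1/((-178)*(2 - 178)) = 133266233/44419175 - (-1)/(178*(-176)) = 133266233/44419175 - (-1)*(-1)/(178*176) = 133266233/44419175 - 1*1/31328 = 133266233/44419175 - 1/31328 = 4174920128249/1391563914400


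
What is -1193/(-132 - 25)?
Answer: 1193/157 ≈ 7.5987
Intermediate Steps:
-1193/(-132 - 25) = -1193/(-157) = -1/157*(-1193) = 1193/157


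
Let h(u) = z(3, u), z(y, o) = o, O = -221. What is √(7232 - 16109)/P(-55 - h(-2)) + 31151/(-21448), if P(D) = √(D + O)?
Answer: -31151/21448 + √2432298/274 ≈ 4.2395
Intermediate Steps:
h(u) = u
P(D) = √(-221 + D) (P(D) = √(D - 221) = √(-221 + D))
√(7232 - 16109)/P(-55 - h(-2)) + 31151/(-21448) = √(7232 - 16109)/(√(-221 + (-55 - 1*(-2)))) + 31151/(-21448) = √(-8877)/(√(-221 + (-55 + 2))) + 31151*(-1/21448) = (I*√8877)/(√(-221 - 53)) - 31151/21448 = (I*√8877)/(√(-274)) - 31151/21448 = (I*√8877)/((I*√274)) - 31151/21448 = (I*√8877)*(-I*√274/274) - 31151/21448 = √2432298/274 - 31151/21448 = -31151/21448 + √2432298/274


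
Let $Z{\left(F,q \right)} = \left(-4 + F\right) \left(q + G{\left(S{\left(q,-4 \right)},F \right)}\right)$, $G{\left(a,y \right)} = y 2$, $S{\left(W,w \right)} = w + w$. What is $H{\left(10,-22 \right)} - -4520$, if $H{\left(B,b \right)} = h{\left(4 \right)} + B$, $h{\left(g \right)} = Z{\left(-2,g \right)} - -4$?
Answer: $4534$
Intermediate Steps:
$S{\left(W,w \right)} = 2 w$
$G{\left(a,y \right)} = 2 y$
$Z{\left(F,q \right)} = \left(-4 + F\right) \left(q + 2 F\right)$
$h{\left(g \right)} = 28 - 6 g$ ($h{\left(g \right)} = \left(\left(-8\right) \left(-2\right) - 4 g + 2 \left(-2\right)^{2} - 2 g\right) - -4 = \left(16 - 4 g + 2 \cdot 4 - 2 g\right) + 4 = \left(16 - 4 g + 8 - 2 g\right) + 4 = \left(24 - 6 g\right) + 4 = 28 - 6 g$)
$H{\left(B,b \right)} = 4 + B$ ($H{\left(B,b \right)} = \left(28 - 24\right) + B = 4 + B$)
$H{\left(10,-22 \right)} - -4520 = \left(4 + 10\right) - -4520 = 14 + 4520 = 4534$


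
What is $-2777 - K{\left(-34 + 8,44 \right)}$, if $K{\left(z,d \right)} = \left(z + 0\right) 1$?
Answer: $-2751$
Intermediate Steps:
$K{\left(z,d \right)} = z$ ($K{\left(z,d \right)} = z 1 = z$)
$-2777 - K{\left(-34 + 8,44 \right)} = -2777 - \left(-34 + 8\right) = -2777 - -26 = -2777 + 26 = -2751$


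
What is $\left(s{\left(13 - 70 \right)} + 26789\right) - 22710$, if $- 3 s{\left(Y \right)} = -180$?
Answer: $4139$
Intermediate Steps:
$s{\left(Y \right)} = 60$ ($s{\left(Y \right)} = \left(- \frac{1}{3}\right) \left(-180\right) = 60$)
$\left(s{\left(13 - 70 \right)} + 26789\right) - 22710 = \left(60 + 26789\right) - 22710 = 26849 - 22710 = 4139$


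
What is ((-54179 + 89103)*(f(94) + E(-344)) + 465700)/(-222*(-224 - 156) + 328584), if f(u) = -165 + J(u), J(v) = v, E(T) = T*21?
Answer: -15894055/25809 ≈ -615.83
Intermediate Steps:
E(T) = 21*T
f(u) = -165 + u
((-54179 + 89103)*(f(94) + E(-344)) + 465700)/(-222*(-224 - 156) + 328584) = ((-54179 + 89103)*((-165 + 94) + 21*(-344)) + 465700)/(-222*(-224 - 156) + 328584) = (34924*(-71 - 7224) + 465700)/(-222*(-380) + 328584) = (34924*(-7295) + 465700)/(84360 + 328584) = (-254770580 + 465700)/412944 = -254304880*1/412944 = -15894055/25809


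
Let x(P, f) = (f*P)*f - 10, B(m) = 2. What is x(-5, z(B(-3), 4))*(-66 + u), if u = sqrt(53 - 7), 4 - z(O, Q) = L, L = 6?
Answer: 1980 - 30*sqrt(46) ≈ 1776.5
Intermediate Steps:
z(O, Q) = -2 (z(O, Q) = 4 - 1*6 = 4 - 6 = -2)
x(P, f) = -10 + P*f**2 (x(P, f) = (P*f)*f - 10 = P*f**2 - 10 = -10 + P*f**2)
u = sqrt(46) ≈ 6.7823
x(-5, z(B(-3), 4))*(-66 + u) = (-10 - 5*(-2)**2)*(-66 + sqrt(46)) = (-10 - 5*4)*(-66 + sqrt(46)) = (-10 - 20)*(-66 + sqrt(46)) = -30*(-66 + sqrt(46)) = 1980 - 30*sqrt(46)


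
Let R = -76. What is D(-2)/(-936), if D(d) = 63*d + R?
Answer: 101/468 ≈ 0.21581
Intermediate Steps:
D(d) = -76 + 63*d (D(d) = 63*d - 76 = -76 + 63*d)
D(-2)/(-936) = (-76 + 63*(-2))/(-936) = (-76 - 126)*(-1/936) = -202*(-1/936) = 101/468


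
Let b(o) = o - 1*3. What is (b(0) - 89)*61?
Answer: -5612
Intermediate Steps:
b(o) = -3 + o (b(o) = o - 3 = -3 + o)
(b(0) - 89)*61 = ((-3 + 0) - 89)*61 = (-3 - 89)*61 = -92*61 = -5612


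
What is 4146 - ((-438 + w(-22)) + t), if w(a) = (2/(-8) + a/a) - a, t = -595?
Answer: 20625/4 ≈ 5156.3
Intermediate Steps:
w(a) = 3/4 - a (w(a) = (2*(-1/8) + 1) - a = (-1/4 + 1) - a = 3/4 - a)
4146 - ((-438 + w(-22)) + t) = 4146 - ((-438 + (3/4 - 1*(-22))) - 595) = 4146 - ((-438 + (3/4 + 22)) - 595) = 4146 - ((-438 + 91/4) - 595) = 4146 - (-1661/4 - 595) = 4146 - 1*(-4041/4) = 4146 + 4041/4 = 20625/4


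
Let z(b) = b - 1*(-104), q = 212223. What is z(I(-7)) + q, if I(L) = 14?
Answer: 212341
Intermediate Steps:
z(b) = 104 + b (z(b) = b + 104 = 104 + b)
z(I(-7)) + q = (104 + 14) + 212223 = 118 + 212223 = 212341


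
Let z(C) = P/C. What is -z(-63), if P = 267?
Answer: 89/21 ≈ 4.2381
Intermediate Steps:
z(C) = 267/C
-z(-63) = -267/(-63) = -267*(-1)/63 = -1*(-89/21) = 89/21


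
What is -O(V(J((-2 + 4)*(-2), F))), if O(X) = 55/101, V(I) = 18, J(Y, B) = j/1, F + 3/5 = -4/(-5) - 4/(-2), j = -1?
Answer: -55/101 ≈ -0.54455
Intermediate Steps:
F = 11/5 (F = -⅗ + (-4/(-5) - 4/(-2)) = -⅗ + (-4*(-⅕) - 4*(-½)) = -⅗ + (⅘ + 2) = -⅗ + 14/5 = 11/5 ≈ 2.2000)
J(Y, B) = -1 (J(Y, B) = -1/1 = -1*1 = -1)
O(X) = 55/101 (O(X) = 55*(1/101) = 55/101)
-O(V(J((-2 + 4)*(-2), F))) = -1*55/101 = -55/101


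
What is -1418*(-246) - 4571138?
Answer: -4222310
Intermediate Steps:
-1418*(-246) - 4571138 = 348828 - 4571138 = -4222310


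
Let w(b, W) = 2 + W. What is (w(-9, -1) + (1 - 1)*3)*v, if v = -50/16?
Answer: -25/8 ≈ -3.1250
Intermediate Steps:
v = -25/8 (v = -50*1/16 = -25/8 ≈ -3.1250)
(w(-9, -1) + (1 - 1)*3)*v = ((2 - 1) + (1 - 1)*3)*(-25/8) = (1 + 0*3)*(-25/8) = (1 + 0)*(-25/8) = 1*(-25/8) = -25/8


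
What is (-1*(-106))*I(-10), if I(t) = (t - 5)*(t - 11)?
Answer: 33390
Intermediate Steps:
I(t) = (-11 + t)*(-5 + t) (I(t) = (-5 + t)*(-11 + t) = (-11 + t)*(-5 + t))
(-1*(-106))*I(-10) = (-1*(-106))*(55 + (-10)**2 - 16*(-10)) = 106*(55 + 100 + 160) = 106*315 = 33390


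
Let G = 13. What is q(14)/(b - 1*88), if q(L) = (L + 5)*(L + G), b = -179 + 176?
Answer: -513/91 ≈ -5.6374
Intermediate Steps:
b = -3
q(L) = (5 + L)*(13 + L) (q(L) = (L + 5)*(L + 13) = (5 + L)*(13 + L))
q(14)/(b - 1*88) = (65 + 14² + 18*14)/(-3 - 1*88) = (65 + 196 + 252)/(-3 - 88) = 513/(-91) = 513*(-1/91) = -513/91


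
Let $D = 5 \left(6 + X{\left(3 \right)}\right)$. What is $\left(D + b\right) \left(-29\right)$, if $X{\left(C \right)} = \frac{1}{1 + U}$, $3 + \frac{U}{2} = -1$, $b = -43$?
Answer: $\frac{2784}{7} \approx 397.71$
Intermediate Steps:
$U = -8$ ($U = -6 + 2 \left(-1\right) = -6 - 2 = -8$)
$X{\left(C \right)} = - \frac{1}{7}$ ($X{\left(C \right)} = \frac{1}{1 - 8} = \frac{1}{-7} = - \frac{1}{7}$)
$D = \frac{205}{7}$ ($D = 5 \left(6 - \frac{1}{7}\right) = 5 \cdot \frac{41}{7} = \frac{205}{7} \approx 29.286$)
$\left(D + b\right) \left(-29\right) = \left(\frac{205}{7} - 43\right) \left(-29\right) = \left(- \frac{96}{7}\right) \left(-29\right) = \frac{2784}{7}$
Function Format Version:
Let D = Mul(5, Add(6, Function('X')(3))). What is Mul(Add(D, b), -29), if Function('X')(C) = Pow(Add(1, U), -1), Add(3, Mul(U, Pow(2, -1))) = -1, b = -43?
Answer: Rational(2784, 7) ≈ 397.71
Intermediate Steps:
U = -8 (U = Add(-6, Mul(2, -1)) = Add(-6, -2) = -8)
Function('X')(C) = Rational(-1, 7) (Function('X')(C) = Pow(Add(1, -8), -1) = Pow(-7, -1) = Rational(-1, 7))
D = Rational(205, 7) (D = Mul(5, Add(6, Rational(-1, 7))) = Mul(5, Rational(41, 7)) = Rational(205, 7) ≈ 29.286)
Mul(Add(D, b), -29) = Mul(Add(Rational(205, 7), -43), -29) = Mul(Rational(-96, 7), -29) = Rational(2784, 7)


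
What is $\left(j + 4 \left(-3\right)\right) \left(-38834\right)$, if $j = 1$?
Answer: $427174$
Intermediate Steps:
$\left(j + 4 \left(-3\right)\right) \left(-38834\right) = \left(1 + 4 \left(-3\right)\right) \left(-38834\right) = \left(1 - 12\right) \left(-38834\right) = \left(-11\right) \left(-38834\right) = 427174$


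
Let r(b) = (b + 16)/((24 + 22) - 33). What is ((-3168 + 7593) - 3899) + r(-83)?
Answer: 6771/13 ≈ 520.85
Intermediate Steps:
r(b) = 16/13 + b/13 (r(b) = (16 + b)/(46 - 33) = (16 + b)/13 = (16 + b)*(1/13) = 16/13 + b/13)
((-3168 + 7593) - 3899) + r(-83) = ((-3168 + 7593) - 3899) + (16/13 + (1/13)*(-83)) = (4425 - 3899) + (16/13 - 83/13) = 526 - 67/13 = 6771/13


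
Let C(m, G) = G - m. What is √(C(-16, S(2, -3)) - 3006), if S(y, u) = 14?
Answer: 4*I*√186 ≈ 54.553*I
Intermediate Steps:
√(C(-16, S(2, -3)) - 3006) = √((14 - 1*(-16)) - 3006) = √((14 + 16) - 3006) = √(30 - 3006) = √(-2976) = 4*I*√186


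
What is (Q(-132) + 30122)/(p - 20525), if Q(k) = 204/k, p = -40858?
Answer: -331325/675213 ≈ -0.49070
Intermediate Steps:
(Q(-132) + 30122)/(p - 20525) = (204/(-132) + 30122)/(-40858 - 20525) = (204*(-1/132) + 30122)/(-61383) = (-17/11 + 30122)*(-1/61383) = (331325/11)*(-1/61383) = -331325/675213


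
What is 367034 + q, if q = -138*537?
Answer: 292928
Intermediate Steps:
q = -74106
367034 + q = 367034 - 74106 = 292928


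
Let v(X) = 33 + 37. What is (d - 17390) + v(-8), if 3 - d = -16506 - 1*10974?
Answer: 10163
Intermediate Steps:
v(X) = 70
d = 27483 (d = 3 - (-16506 - 1*10974) = 3 - (-16506 - 10974) = 3 - 1*(-27480) = 3 + 27480 = 27483)
(d - 17390) + v(-8) = (27483 - 17390) + 70 = 10093 + 70 = 10163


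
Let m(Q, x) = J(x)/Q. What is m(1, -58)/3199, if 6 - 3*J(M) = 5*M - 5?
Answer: 43/1371 ≈ 0.031364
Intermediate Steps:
J(M) = 11/3 - 5*M/3 (J(M) = 2 - (5*M - 5)/3 = 2 - (-5 + 5*M)/3 = 2 + (5/3 - 5*M/3) = 11/3 - 5*M/3)
m(Q, x) = (11/3 - 5*x/3)/Q
m(1, -58)/3199 = ((1/3)*(11 - 5*(-58))/1)/3199 = ((1/3)*1*(11 + 290))*(1/3199) = ((1/3)*1*301)*(1/3199) = (301/3)*(1/3199) = 43/1371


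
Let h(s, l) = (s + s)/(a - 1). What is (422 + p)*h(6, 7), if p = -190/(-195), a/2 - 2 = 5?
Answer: 65984/169 ≈ 390.44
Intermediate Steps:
a = 14 (a = 4 + 2*5 = 4 + 10 = 14)
p = 38/39 (p = -190*(-1/195) = 38/39 ≈ 0.97436)
h(s, l) = 2*s/13 (h(s, l) = (s + s)/(14 - 1) = (2*s)/13 = (2*s)*(1/13) = 2*s/13)
(422 + p)*h(6, 7) = (422 + 38/39)*((2/13)*6) = (16496/39)*(12/13) = 65984/169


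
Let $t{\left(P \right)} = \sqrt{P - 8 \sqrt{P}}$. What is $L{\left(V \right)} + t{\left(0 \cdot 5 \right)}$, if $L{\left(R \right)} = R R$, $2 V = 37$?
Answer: $\frac{1369}{4} \approx 342.25$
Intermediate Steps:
$V = \frac{37}{2}$ ($V = \frac{1}{2} \cdot 37 = \frac{37}{2} \approx 18.5$)
$L{\left(R \right)} = R^{2}$
$L{\left(V \right)} + t{\left(0 \cdot 5 \right)} = \left(\frac{37}{2}\right)^{2} + \sqrt{0 \cdot 5 - 8 \sqrt{0 \cdot 5}} = \frac{1369}{4} + \sqrt{0 - 8 \sqrt{0}} = \frac{1369}{4} + \sqrt{0 - 0} = \frac{1369}{4} + \sqrt{0 + 0} = \frac{1369}{4} + \sqrt{0} = \frac{1369}{4} + 0 = \frac{1369}{4}$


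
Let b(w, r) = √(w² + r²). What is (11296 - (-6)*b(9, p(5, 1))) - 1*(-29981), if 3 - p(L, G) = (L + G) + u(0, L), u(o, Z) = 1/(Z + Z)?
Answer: 41277 + 3*√9061/5 ≈ 41334.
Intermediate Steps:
u(o, Z) = 1/(2*Z)
p(L, G) = 3 - G - L - 1/(2*L) (p(L, G) = 3 - ((L + G) + 1/(2*L)) = 3 - ((G + L) + 1/(2*L)) = 3 - (G + L + 1/(2*L)) = 3 + (-G - L - 1/(2*L)) = 3 - G - L - 1/(2*L))
b(w, r) = √(r² + w²)
(11296 - (-6)*b(9, p(5, 1))) - 1*(-29981) = (11296 - (-6)*√((3 - 1*1 - 1*5 - ½/5)² + 9²)) - 1*(-29981) = (11296 - (-6)*√((3 - 1 - 5 - ½*⅕)² + 81)) + 29981 = (11296 - (-6)*√((3 - 1 - 5 - ⅒)² + 81)) + 29981 = (11296 - (-6)*√((-31/10)² + 81)) + 29981 = (11296 - (-6)*√(961/100 + 81)) + 29981 = (11296 - (-6)*√(9061/100)) + 29981 = (11296 - (-6)*√9061/10) + 29981 = (11296 - (-3)*√9061/5) + 29981 = (11296 + 3*√9061/5) + 29981 = 41277 + 3*√9061/5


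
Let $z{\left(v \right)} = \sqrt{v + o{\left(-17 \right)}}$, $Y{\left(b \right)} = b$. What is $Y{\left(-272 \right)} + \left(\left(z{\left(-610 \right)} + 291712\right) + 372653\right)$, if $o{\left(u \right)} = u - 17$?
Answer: $664093 + 2 i \sqrt{161} \approx 6.6409 \cdot 10^{5} + 25.377 i$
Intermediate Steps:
$o{\left(u \right)} = -17 + u$
$z{\left(v \right)} = \sqrt{-34 + v}$ ($z{\left(v \right)} = \sqrt{v - 34} = \sqrt{-34 + v}$)
$Y{\left(-272 \right)} + \left(\left(z{\left(-610 \right)} + 291712\right) + 372653\right) = -272 + \left(\left(\sqrt{-34 - 610} + 291712\right) + 372653\right) = -272 + \left(\left(\sqrt{-644} + 291712\right) + 372653\right) = -272 + \left(\left(2 i \sqrt{161} + 291712\right) + 372653\right) = -272 + \left(\left(291712 + 2 i \sqrt{161}\right) + 372653\right) = -272 + \left(664365 + 2 i \sqrt{161}\right) = 664093 + 2 i \sqrt{161}$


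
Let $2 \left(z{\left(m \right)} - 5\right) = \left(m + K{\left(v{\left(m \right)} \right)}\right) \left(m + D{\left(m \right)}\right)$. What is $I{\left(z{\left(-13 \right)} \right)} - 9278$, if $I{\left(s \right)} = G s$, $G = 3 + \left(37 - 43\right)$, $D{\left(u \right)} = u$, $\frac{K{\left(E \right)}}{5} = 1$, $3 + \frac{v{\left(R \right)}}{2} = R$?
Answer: $-9605$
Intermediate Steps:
$v{\left(R \right)} = -6 + 2 R$
$K{\left(E \right)} = 5$ ($K{\left(E \right)} = 5 \cdot 1 = 5$)
$G = -3$ ($G = 3 - 6 = -3$)
$z{\left(m \right)} = 5 + m \left(5 + m\right)$ ($z{\left(m \right)} = 5 + \frac{\left(m + 5\right) \left(m + m\right)}{2} = 5 + \frac{\left(5 + m\right) 2 m}{2} = 5 + \frac{2 m \left(5 + m\right)}{2} = 5 + m \left(5 + m\right)$)
$I{\left(s \right)} = - 3 s$
$I{\left(z{\left(-13 \right)} \right)} - 9278 = - 3 \left(5 + \left(-13\right)^{2} + 5 \left(-13\right)\right) - 9278 = - 3 \left(5 + 169 - 65\right) - 9278 = \left(-3\right) 109 - 9278 = -327 - 9278 = -9605$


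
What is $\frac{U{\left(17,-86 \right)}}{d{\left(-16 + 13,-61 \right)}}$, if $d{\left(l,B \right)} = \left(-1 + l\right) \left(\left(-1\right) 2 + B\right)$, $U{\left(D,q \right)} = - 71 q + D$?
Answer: $\frac{2041}{84} \approx 24.298$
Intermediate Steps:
$U{\left(D,q \right)} = D - 71 q$
$d{\left(l,B \right)} = \left(-1 + l\right) \left(-2 + B\right)$
$\frac{U{\left(17,-86 \right)}}{d{\left(-16 + 13,-61 \right)}} = \frac{17 - -6106}{2 - -61 - 2 \left(-16 + 13\right) - 61 \left(-16 + 13\right)} = \frac{17 + 6106}{2 + 61 - -6 - -183} = \frac{6123}{2 + 61 + 6 + 183} = \frac{6123}{252} = 6123 \cdot \frac{1}{252} = \frac{2041}{84}$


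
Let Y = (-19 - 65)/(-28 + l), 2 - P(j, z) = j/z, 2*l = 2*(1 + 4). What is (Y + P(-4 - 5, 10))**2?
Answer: 2271049/52900 ≈ 42.931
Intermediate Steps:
l = 5 (l = (2*(1 + 4))/2 = (2*5)/2 = (1/2)*10 = 5)
P(j, z) = 2 - j/z
Y = 84/23 (Y = (-19 - 65)/(-28 + 5) = -84/(-23) = -84*(-1/23) = 84/23 ≈ 3.6522)
(Y + P(-4 - 5, 10))**2 = (84/23 + (2 - 1*(-4 - 5)/10))**2 = (84/23 + (2 - 1*(-9)*1/10))**2 = (84/23 + (2 + 9/10))**2 = (84/23 + 29/10)**2 = (1507/230)**2 = 2271049/52900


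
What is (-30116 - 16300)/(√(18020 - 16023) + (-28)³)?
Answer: 1018924032/481888307 + 46416*√1997/481888307 ≈ 2.1187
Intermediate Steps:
(-30116 - 16300)/(√(18020 - 16023) + (-28)³) = -46416/(√1997 - 21952) = -46416/(-21952 + √1997)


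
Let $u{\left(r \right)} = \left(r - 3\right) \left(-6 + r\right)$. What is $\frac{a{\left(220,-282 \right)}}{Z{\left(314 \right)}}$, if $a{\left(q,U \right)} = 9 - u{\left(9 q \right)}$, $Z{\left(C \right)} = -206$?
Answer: $\frac{3902589}{206} \approx 18945.0$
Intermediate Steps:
$u{\left(r \right)} = \left(-6 + r\right) \left(-3 + r\right)$ ($u{\left(r \right)} = \left(-3 + r\right) \left(-6 + r\right) = \left(-6 + r\right) \left(-3 + r\right)$)
$a{\left(q,U \right)} = -9 - 81 q^{2} + 81 q$ ($a{\left(q,U \right)} = 9 - \left(18 + \left(9 q\right)^{2} - 9 \cdot 9 q\right) = 9 - \left(18 + 81 q^{2} - 81 q\right) = 9 - \left(18 - 81 q + 81 q^{2}\right) = -9 - 81 q^{2} + 81 q$)
$\frac{a{\left(220,-282 \right)}}{Z{\left(314 \right)}} = \frac{-9 - 81 \cdot 220^{2} + 81 \cdot 220}{-206} = \left(-9 - 3920400 + 17820\right) \left(- \frac{1}{206}\right) = \left(-3902589\right) \left(- \frac{1}{206}\right) = \frac{3902589}{206}$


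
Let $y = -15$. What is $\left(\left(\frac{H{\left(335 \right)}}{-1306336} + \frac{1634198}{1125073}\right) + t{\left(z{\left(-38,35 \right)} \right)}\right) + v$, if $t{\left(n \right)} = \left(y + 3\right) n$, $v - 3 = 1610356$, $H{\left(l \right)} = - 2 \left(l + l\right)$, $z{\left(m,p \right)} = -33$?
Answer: $\frac{591841597782016247}{367430840632} \approx 1.6108 \cdot 10^{6}$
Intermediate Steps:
$H{\left(l \right)} = - 4 l$ ($H{\left(l \right)} = - 2 \cdot 2 l = - 4 l$)
$v = 1610359$ ($v = 3 + 1610356 = 1610359$)
$t{\left(n \right)} = - 12 n$ ($t{\left(n \right)} = \left(-15 + 3\right) n = - 12 n$)
$\left(\left(\frac{H{\left(335 \right)}}{-1306336} + \frac{1634198}{1125073}\right) + t{\left(z{\left(-38,35 \right)} \right)}\right) + v = \left(\left(\frac{\left(-4\right) 335}{-1306336} + \frac{1634198}{1125073}\right) - -396\right) + 1610359 = \left(\left(\left(-1340\right) \left(- \frac{1}{1306336}\right) + 1634198 \cdot \frac{1}{1125073}\right) + 396\right) + 1610359 = \left(\left(\frac{335}{326584} + \frac{1634198}{1125073}\right) + 396\right) + 1610359 = \left(\frac{534079819087}{367430840632} + 396\right) + 1610359 = \frac{146036692709359}{367430840632} + 1610359 = \frac{591841597782016247}{367430840632}$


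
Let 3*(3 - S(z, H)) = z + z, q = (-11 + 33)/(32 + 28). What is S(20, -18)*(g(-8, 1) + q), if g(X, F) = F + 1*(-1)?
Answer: -341/90 ≈ -3.7889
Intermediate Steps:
q = 11/30 (q = 22/60 = 22*(1/60) = 11/30 ≈ 0.36667)
g(X, F) = -1 + F (g(X, F) = F - 1 = -1 + F)
S(z, H) = 3 - 2*z/3 (S(z, H) = 3 - (z + z)/3 = 3 - 2*z/3)
S(20, -18)*(g(-8, 1) + q) = (3 - ⅔*20)*((-1 + 1) + 11/30) = (3 - 40/3)*(0 + 11/30) = -31/3*11/30 = -341/90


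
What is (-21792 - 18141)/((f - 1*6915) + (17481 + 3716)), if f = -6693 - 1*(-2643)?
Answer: -39933/10232 ≈ -3.9028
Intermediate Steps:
f = -4050 (f = -6693 + 2643 = -4050)
(-21792 - 18141)/((f - 1*6915) + (17481 + 3716)) = (-21792 - 18141)/((-4050 - 1*6915) + (17481 + 3716)) = -39933/((-4050 - 6915) + 21197) = -39933/(-10965 + 21197) = -39933/10232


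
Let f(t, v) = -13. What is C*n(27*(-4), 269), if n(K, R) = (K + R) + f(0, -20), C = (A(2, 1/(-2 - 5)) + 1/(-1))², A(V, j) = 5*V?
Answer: 11988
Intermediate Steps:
C = 81 (C = (5*2 + 1/(-1))² = (10 - 1)² = 9² = 81)
n(K, R) = -13 + K + R (n(K, R) = (K + R) - 13 = -13 + K + R)
C*n(27*(-4), 269) = 81*(-13 + 27*(-4) + 269) = 81*(-13 - 108 + 269) = 81*148 = 11988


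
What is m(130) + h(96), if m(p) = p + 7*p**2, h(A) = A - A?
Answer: 118430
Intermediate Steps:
h(A) = 0
m(130) + h(96) = 130*(1 + 7*130) + 0 = 130*(1 + 910) + 0 = 130*911 + 0 = 118430 + 0 = 118430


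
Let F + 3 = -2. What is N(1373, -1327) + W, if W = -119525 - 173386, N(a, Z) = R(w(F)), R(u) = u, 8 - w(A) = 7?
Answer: -292910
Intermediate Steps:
F = -5 (F = -3 - 2 = -5)
w(A) = 1 (w(A) = 8 - 1*7 = 8 - 7 = 1)
N(a, Z) = 1
W = -292911
N(1373, -1327) + W = 1 - 292911 = -292910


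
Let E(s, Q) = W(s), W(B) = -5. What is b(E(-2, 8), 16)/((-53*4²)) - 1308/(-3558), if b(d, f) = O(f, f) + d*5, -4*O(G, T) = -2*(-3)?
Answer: 7569/18976 ≈ 0.39887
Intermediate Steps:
E(s, Q) = -5
O(G, T) = -3/2 (O(G, T) = -(-1)*(-3)/2 = -¼*6 = -3/2)
b(d, f) = -3/2 + 5*d (b(d, f) = -3/2 + d*5 = -3/2 + 5*d)
b(E(-2, 8), 16)/((-53*4²)) - 1308/(-3558) = (-3/2 + 5*(-5))/((-53*4²)) - 1308/(-3558) = (-3/2 - 25)/((-53*16)) - 1308*(-1/3558) = -53/2/(-848) + 218/593 = -53/2*(-1/848) + 218/593 = 1/32 + 218/593 = 7569/18976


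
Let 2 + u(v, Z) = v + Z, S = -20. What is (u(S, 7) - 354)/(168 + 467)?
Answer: -369/635 ≈ -0.58110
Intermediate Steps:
u(v, Z) = -2 + Z + v (u(v, Z) = -2 + (v + Z) = -2 + (Z + v) = -2 + Z + v)
(u(S, 7) - 354)/(168 + 467) = ((-2 + 7 - 20) - 354)/(168 + 467) = (-15 - 354)/635 = -369*1/635 = -369/635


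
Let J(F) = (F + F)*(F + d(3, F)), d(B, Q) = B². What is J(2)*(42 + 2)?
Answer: 1936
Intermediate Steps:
J(F) = 2*F*(9 + F) (J(F) = (F + F)*(F + 3²) = (2*F)*(F + 9) = (2*F)*(9 + F) = 2*F*(9 + F))
J(2)*(42 + 2) = (2*2*(9 + 2))*(42 + 2) = (2*2*11)*44 = 44*44 = 1936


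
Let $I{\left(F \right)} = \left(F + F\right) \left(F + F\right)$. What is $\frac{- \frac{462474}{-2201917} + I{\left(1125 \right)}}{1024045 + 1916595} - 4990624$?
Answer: $- \frac{16157252431667509073}{3237522603440} \approx -4.9906 \cdot 10^{6}$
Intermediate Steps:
$I{\left(F \right)} = 4 F^{2}$ ($I{\left(F \right)} = 2 F 2 F = 4 F^{2}$)
$\frac{- \frac{462474}{-2201917} + I{\left(1125 \right)}}{1024045 + 1916595} - 4990624 = \frac{- \frac{462474}{-2201917} + 4 \cdot 1125^{2}}{1024045 + 1916595} - 4990624 = \frac{\left(-462474\right) \left(- \frac{1}{2201917}\right) + 4 \cdot 1265625}{2940640} - 4990624 = \left(\frac{462474}{2201917} + 5062500\right) \frac{1}{2940640} - 4990624 = \frac{11147205274974}{2201917} \cdot \frac{1}{2940640} - 4990624 = \frac{5573602637487}{3237522603440} - 4990624 = - \frac{16157252431667509073}{3237522603440}$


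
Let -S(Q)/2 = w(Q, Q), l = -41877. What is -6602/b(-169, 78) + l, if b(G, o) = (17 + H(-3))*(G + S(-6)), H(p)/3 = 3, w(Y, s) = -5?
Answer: -86556458/2067 ≈ -41875.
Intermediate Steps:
H(p) = 9 (H(p) = 3*3 = 9)
S(Q) = 10 (S(Q) = -2*(-5) = 10)
b(G, o) = 260 + 26*G (b(G, o) = (17 + 9)*(G + 10) = 26*(10 + G) = 260 + 26*G)
-6602/b(-169, 78) + l = -6602/(260 + 26*(-169)) - 41877 = -6602/(260 - 4394) - 41877 = -6602/(-4134) - 41877 = -6602*(-1/4134) - 41877 = 3301/2067 - 41877 = -86556458/2067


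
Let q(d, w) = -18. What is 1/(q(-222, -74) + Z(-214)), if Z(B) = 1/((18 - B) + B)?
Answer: -18/323 ≈ -0.055728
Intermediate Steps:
Z(B) = 1/18
1/(q(-222, -74) + Z(-214)) = 1/(-18 + 1/18) = 1/(-323/18) = -18/323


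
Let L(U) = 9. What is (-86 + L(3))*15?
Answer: -1155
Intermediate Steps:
(-86 + L(3))*15 = (-86 + 9)*15 = -77*15 = -1155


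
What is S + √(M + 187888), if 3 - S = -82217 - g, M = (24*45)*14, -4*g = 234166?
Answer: 47357/2 + 16*√793 ≈ 24129.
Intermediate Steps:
g = -117083/2 (g = -¼*234166 = -117083/2 ≈ -58542.)
M = 15120 (M = 1080*14 = 15120)
S = 47357/2 (S = 3 - (-82217 - 1*(-117083/2)) = 3 - (-82217 + 117083/2) = 3 - 1*(-47351/2) = 3 + 47351/2 = 47357/2 ≈ 23679.)
S + √(M + 187888) = 47357/2 + √(15120 + 187888) = 47357/2 + √203008 = 47357/2 + 16*√793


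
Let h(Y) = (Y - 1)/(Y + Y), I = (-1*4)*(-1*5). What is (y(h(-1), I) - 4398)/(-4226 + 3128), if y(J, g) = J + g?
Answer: 1459/366 ≈ 3.9863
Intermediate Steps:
I = 20 (I = -4*(-5) = 20)
h(Y) = (-1 + Y)/(2*Y) (h(Y) = (-1 + Y)/((2*Y)) = (-1 + Y)*(1/(2*Y)) = (-1 + Y)/(2*Y))
(y(h(-1), I) - 4398)/(-4226 + 3128) = (((½)*(-1 - 1)/(-1) + 20) - 4398)/(-4226 + 3128) = (((½)*(-1)*(-2) + 20) - 4398)/(-1098) = ((1 + 20) - 4398)*(-1/1098) = (21 - 4398)*(-1/1098) = -4377*(-1/1098) = 1459/366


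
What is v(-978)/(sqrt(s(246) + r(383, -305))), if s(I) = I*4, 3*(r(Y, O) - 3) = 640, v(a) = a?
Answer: -978*sqrt(10803)/3601 ≈ -28.229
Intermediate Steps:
r(Y, O) = 649/3 (r(Y, O) = 3 + (1/3)*640 = 3 + 640/3 = 649/3)
s(I) = 4*I
v(-978)/(sqrt(s(246) + r(383, -305))) = -978/sqrt(4*246 + 649/3) = -978/sqrt(984 + 649/3) = -978*sqrt(10803)/3601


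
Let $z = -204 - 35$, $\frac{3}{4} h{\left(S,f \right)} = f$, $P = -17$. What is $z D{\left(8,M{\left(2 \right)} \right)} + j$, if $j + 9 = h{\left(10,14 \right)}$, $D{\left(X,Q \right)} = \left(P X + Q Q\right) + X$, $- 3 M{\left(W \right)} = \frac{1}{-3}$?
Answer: $\frac{2478496}{81} \approx 30599.0$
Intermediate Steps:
$h{\left(S,f \right)} = \frac{4 f}{3}$
$M{\left(W \right)} = \frac{1}{9}$ ($M{\left(W \right)} = - \frac{1}{3 \left(-3\right)} = \left(- \frac{1}{3}\right) \left(- \frac{1}{3}\right) = \frac{1}{9}$)
$D{\left(X,Q \right)} = Q^{2} - 16 X$ ($D{\left(X,Q \right)} = \left(- 17 X + Q Q\right) + X = \left(- 17 X + Q^{2}\right) + X = \left(Q^{2} - 17 X\right) + X = Q^{2} - 16 X$)
$j = \frac{29}{3}$ ($j = -9 + \frac{4}{3} \cdot 14 = -9 + \frac{56}{3} = \frac{29}{3} \approx 9.6667$)
$z = -239$
$z D{\left(8,M{\left(2 \right)} \right)} + j = - 239 \left(\left(\frac{1}{9}\right)^{2} - 128\right) + \frac{29}{3} = - 239 \left(\frac{1}{81} - 128\right) + \frac{29}{3} = \left(-239\right) \left(- \frac{10367}{81}\right) + \frac{29}{3} = \frac{2477713}{81} + \frac{29}{3} = \frac{2478496}{81}$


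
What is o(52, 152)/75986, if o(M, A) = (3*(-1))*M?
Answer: -78/37993 ≈ -0.0020530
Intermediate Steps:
o(M, A) = -3*M
o(52, 152)/75986 = -3*52/75986 = -156*1/75986 = -78/37993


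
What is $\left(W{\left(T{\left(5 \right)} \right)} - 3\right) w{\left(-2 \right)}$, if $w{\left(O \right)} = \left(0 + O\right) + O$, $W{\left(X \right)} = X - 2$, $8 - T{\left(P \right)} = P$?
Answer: $8$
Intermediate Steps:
$T{\left(P \right)} = 8 - P$
$W{\left(X \right)} = -2 + X$ ($W{\left(X \right)} = X - 2 = -2 + X$)
$w{\left(O \right)} = 2 O$ ($w{\left(O \right)} = O + O = 2 O$)
$\left(W{\left(T{\left(5 \right)} \right)} - 3\right) w{\left(-2 \right)} = \left(\left(-2 + \left(8 - 5\right)\right) - 3\right) 2 \left(-2\right) = \left(\left(-2 + \left(8 - 5\right)\right) - 3\right) \left(-4\right) = \left(\left(-2 + 3\right) - 3\right) \left(-4\right) = \left(1 - 3\right) \left(-4\right) = \left(-2\right) \left(-4\right) = 8$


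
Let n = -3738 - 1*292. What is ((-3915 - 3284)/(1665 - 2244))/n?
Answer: -7199/2333370 ≈ -0.0030852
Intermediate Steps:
n = -4030 (n = -3738 - 292 = -4030)
((-3915 - 3284)/(1665 - 2244))/n = ((-3915 - 3284)/(1665 - 2244))/(-4030) = -7199/(-579)*(-1/4030) = -7199*(-1/579)*(-1/4030) = (7199/579)*(-1/4030) = -7199/2333370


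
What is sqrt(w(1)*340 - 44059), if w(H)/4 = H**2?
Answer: I*sqrt(42699) ≈ 206.64*I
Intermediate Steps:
w(H) = 4*H**2
sqrt(w(1)*340 - 44059) = sqrt((4*1**2)*340 - 44059) = sqrt((4*1)*340 - 44059) = sqrt(4*340 - 44059) = sqrt(1360 - 44059) = sqrt(-42699) = I*sqrt(42699)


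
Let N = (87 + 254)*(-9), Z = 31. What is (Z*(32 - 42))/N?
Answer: 10/99 ≈ 0.10101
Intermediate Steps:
N = -3069 (N = 341*(-9) = -3069)
(Z*(32 - 42))/N = (31*(32 - 42))/(-3069) = (31*(-10))*(-1/3069) = -310*(-1/3069) = 10/99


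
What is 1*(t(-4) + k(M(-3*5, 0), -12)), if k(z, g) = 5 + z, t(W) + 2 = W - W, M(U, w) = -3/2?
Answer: 3/2 ≈ 1.5000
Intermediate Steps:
M(U, w) = -3/2 (M(U, w) = -3*1/2 = -3/2)
t(W) = -2 (t(W) = -2 + (W - W) = -2 + 0 = -2)
1*(t(-4) + k(M(-3*5, 0), -12)) = 1*(-2 + (5 - 3/2)) = 1*(-2 + 7/2) = 1*(3/2) = 3/2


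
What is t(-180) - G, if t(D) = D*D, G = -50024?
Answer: 82424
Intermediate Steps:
t(D) = D²
t(-180) - G = (-180)² - 1*(-50024) = 32400 + 50024 = 82424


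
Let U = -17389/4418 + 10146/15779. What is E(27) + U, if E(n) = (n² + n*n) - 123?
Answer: 92835459367/69711622 ≈ 1331.7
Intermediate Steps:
U = -229556003/69711622 (U = -17389*1/4418 + 10146*(1/15779) = -17389/4418 + 10146/15779 = -229556003/69711622 ≈ -3.2929)
E(n) = -123 + 2*n² (E(n) = (n² + n²) - 123 = 2*n² - 123 = -123 + 2*n²)
E(27) + U = (-123 + 2*27²) - 229556003/69711622 = (-123 + 2*729) - 229556003/69711622 = (-123 + 1458) - 229556003/69711622 = 1335 - 229556003/69711622 = 92835459367/69711622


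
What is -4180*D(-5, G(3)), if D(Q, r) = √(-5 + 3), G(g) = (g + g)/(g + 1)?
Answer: -4180*I*√2 ≈ -5911.4*I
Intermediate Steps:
G(g) = 2*g/(1 + g) (G(g) = (2*g)/(1 + g) = 2*g/(1 + g))
D(Q, r) = I*√2 (D(Q, r) = √(-2) = I*√2)
-4180*D(-5, G(3)) = -4180*I*√2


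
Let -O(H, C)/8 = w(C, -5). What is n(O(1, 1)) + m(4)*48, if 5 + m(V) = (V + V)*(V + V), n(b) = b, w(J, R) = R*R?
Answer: 2632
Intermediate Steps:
w(J, R) = R²
O(H, C) = -200 (O(H, C) = -8*(-5)² = -8*25 = -200)
m(V) = -5 + 4*V² (m(V) = -5 + (V + V)*(V + V) = -5 + (2*V)*(2*V) = -5 + 4*V²)
n(O(1, 1)) + m(4)*48 = -200 + (-5 + 4*4²)*48 = -200 + (-5 + 4*16)*48 = -200 + (-5 + 64)*48 = -200 + 59*48 = -200 + 2832 = 2632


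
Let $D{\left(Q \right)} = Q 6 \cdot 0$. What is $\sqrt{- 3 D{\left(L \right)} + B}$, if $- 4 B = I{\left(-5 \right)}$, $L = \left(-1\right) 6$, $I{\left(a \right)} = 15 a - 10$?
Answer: $\frac{\sqrt{85}}{2} \approx 4.6098$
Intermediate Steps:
$I{\left(a \right)} = -10 + 15 a$
$L = -6$
$B = \frac{85}{4}$ ($B = - \frac{-10 + 15 \left(-5\right)}{4} = - \frac{-10 - 75}{4} = \left(- \frac{1}{4}\right) \left(-85\right) = \frac{85}{4} \approx 21.25$)
$D{\left(Q \right)} = 0$ ($D{\left(Q \right)} = 6 Q 0 = 0$)
$\sqrt{- 3 D{\left(L \right)} + B} = \sqrt{\left(-3\right) 0 + \frac{85}{4}} = \sqrt{0 + \frac{85}{4}} = \sqrt{\frac{85}{4}} = \frac{\sqrt{85}}{2}$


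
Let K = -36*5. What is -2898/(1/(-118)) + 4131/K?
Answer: 6838821/20 ≈ 3.4194e+5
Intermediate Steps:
K = -180
-2898/(1/(-118)) + 4131/K = -2898/(1/(-118)) + 4131/(-180) = -2898/(-1/118) + 4131*(-1/180) = -2898*(-118) - 459/20 = 341964 - 459/20 = 6838821/20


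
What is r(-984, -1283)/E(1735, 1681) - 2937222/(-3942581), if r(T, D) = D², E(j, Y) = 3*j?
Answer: 6505127456219/20521134105 ≈ 317.00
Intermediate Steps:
r(-984, -1283)/E(1735, 1681) - 2937222/(-3942581) = (-1283)²/((3*1735)) - 2937222/(-3942581) = 1646089/5205 - 2937222*(-1/3942581) = 1646089*(1/5205) + 2937222/3942581 = 1646089/5205 + 2937222/3942581 = 6505127456219/20521134105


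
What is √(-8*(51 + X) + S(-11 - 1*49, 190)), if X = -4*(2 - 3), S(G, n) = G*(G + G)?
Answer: 26*√10 ≈ 82.219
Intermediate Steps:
S(G, n) = 2*G² (S(G, n) = G*(2*G) = 2*G²)
X = 4 (X = -4*(-1) = 4)
√(-8*(51 + X) + S(-11 - 1*49, 190)) = √(-8*(51 + 4) + 2*(-11 - 1*49)²) = √(-8*55 + 2*(-11 - 49)²) = √(-440 + 2*(-60)²) = √(-440 + 2*3600) = √(-440 + 7200) = √6760 = 26*√10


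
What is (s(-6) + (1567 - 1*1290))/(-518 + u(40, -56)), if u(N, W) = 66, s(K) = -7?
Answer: -135/226 ≈ -0.59735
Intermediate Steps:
(s(-6) + (1567 - 1*1290))/(-518 + u(40, -56)) = (-7 + (1567 - 1*1290))/(-518 + 66) = (-7 + (1567 - 1290))/(-452) = (-7 + 277)*(-1/452) = 270*(-1/452) = -135/226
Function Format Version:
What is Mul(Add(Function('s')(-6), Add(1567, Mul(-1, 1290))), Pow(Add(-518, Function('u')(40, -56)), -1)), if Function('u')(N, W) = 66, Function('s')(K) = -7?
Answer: Rational(-135, 226) ≈ -0.59735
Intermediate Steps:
Mul(Add(Function('s')(-6), Add(1567, Mul(-1, 1290))), Pow(Add(-518, Function('u')(40, -56)), -1)) = Mul(Add(-7, Add(1567, Mul(-1, 1290))), Pow(Add(-518, 66), -1)) = Mul(Add(-7, Add(1567, -1290)), Pow(-452, -1)) = Mul(Add(-7, 277), Rational(-1, 452)) = Mul(270, Rational(-1, 452)) = Rational(-135, 226)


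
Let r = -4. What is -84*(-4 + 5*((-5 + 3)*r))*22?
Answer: -66528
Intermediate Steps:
-84*(-4 + 5*((-5 + 3)*r))*22 = -84*(-4 + 5*((-5 + 3)*(-4)))*22 = -84*(-4 + 5*(-2*(-4)))*22 = -84*(-4 + 5*8)*22 = -84*(-4 + 40)*22 = -84*36*22 = -3024*22 = -66528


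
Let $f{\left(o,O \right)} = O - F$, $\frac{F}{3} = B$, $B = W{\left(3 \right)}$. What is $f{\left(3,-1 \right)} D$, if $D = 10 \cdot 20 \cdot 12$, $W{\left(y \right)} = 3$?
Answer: $-24000$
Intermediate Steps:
$B = 3$
$F = 9$ ($F = 3 \cdot 3 = 9$)
$f{\left(o,O \right)} = -9 + O$ ($f{\left(o,O \right)} = O - 9 = -9 + O$)
$D = 2400$ ($D = 200 \cdot 12 = 2400$)
$f{\left(3,-1 \right)} D = \left(-9 - 1\right) 2400 = \left(-10\right) 2400 = -24000$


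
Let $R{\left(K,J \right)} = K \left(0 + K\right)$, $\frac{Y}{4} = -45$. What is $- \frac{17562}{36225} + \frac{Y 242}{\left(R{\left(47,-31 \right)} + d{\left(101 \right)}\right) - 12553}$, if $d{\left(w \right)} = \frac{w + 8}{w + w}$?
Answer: $\frac{94018149334}{25229251425} \approx 3.7266$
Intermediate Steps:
$Y = -180$ ($Y = 4 \left(-45\right) = -180$)
$R{\left(K,J \right)} = K^{2}$ ($R{\left(K,J \right)} = K K = K^{2}$)
$d{\left(w \right)} = \frac{8 + w}{2 w}$
$- \frac{17562}{36225} + \frac{Y 242}{\left(R{\left(47,-31 \right)} + d{\left(101 \right)}\right) - 12553} = - \frac{17562}{36225} + \frac{\left(-180\right) 242}{\left(47^{2} + \frac{8 + 101}{2 \cdot 101}\right) - 12553} = \left(-17562\right) \frac{1}{36225} - \frac{43560}{\left(2209 + \frac{1}{2} \cdot \frac{1}{101} \cdot 109\right) - 12553} = - \frac{5854}{12075} - \frac{43560}{\left(2209 + \frac{109}{202}\right) - 12553} = - \frac{5854}{12075} - \frac{43560}{\frac{446327}{202} - 12553} = - \frac{5854}{12075} - \frac{43560}{- \frac{2089379}{202}} = - \frac{5854}{12075} - - \frac{8799120}{2089379} = - \frac{5854}{12075} + \frac{8799120}{2089379} = \frac{94018149334}{25229251425}$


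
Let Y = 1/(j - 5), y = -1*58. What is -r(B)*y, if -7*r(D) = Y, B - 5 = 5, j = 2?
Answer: 58/21 ≈ 2.7619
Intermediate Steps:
y = -58
B = 10 (B = 5 + 5 = 10)
Y = -⅓ (Y = 1/(2 - 5) = 1/(-3) = -⅓ ≈ -0.33333)
r(D) = 1/21 (r(D) = -⅐*(-⅓) = 1/21)
-r(B)*y = -(-58)/21 = -1*(-58/21) = 58/21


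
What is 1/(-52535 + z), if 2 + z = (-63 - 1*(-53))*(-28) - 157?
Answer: -1/52414 ≈ -1.9079e-5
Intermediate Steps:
z = 121 (z = -2 + ((-63 - 1*(-53))*(-28) - 157) = -2 + ((-63 + 53)*(-28) - 157) = -2 + (-10*(-28) - 157) = -2 + (280 - 157) = -2 + 123 = 121)
1/(-52535 + z) = 1/(-52535 + 121) = 1/(-52414) = -1/52414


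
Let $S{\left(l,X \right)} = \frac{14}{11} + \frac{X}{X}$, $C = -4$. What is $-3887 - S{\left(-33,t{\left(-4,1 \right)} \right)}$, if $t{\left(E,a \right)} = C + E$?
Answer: $- \frac{42782}{11} \approx -3889.3$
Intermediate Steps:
$t{\left(E,a \right)} = -4 + E$
$S{\left(l,X \right)} = \frac{25}{11}$ ($S{\left(l,X \right)} = 14 \cdot \frac{1}{11} + 1 = \frac{14}{11} + 1 = \frac{25}{11}$)
$-3887 - S{\left(-33,t{\left(-4,1 \right)} \right)} = -3887 - \frac{25}{11} = - \frac{42782}{11}$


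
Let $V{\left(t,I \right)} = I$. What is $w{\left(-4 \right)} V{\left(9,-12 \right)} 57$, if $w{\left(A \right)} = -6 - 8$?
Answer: $9576$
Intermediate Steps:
$w{\left(A \right)} = -14$ ($w{\left(A \right)} = -6 - 8 = -14$)
$w{\left(-4 \right)} V{\left(9,-12 \right)} 57 = \left(-14\right) \left(-12\right) 57 = 168 \cdot 57 = 9576$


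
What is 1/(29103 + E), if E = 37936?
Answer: 1/67039 ≈ 1.4917e-5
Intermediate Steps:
1/(29103 + E) = 1/(29103 + 37936) = 1/67039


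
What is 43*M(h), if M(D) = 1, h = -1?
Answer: 43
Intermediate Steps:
43*M(h) = 43*1 = 43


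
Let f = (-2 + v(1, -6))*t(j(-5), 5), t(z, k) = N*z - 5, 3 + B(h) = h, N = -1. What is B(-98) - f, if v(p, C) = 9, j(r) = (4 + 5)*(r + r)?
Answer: -696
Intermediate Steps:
j(r) = 18*r (j(r) = 9*(2*r) = 18*r)
B(h) = -3 + h
t(z, k) = -5 - z (t(z, k) = -z - 5 = -5 - z)
f = 595 (f = (-2 + 9)*(-5 - 18*(-5)) = 7*(-5 - 1*(-90)) = 7*(-5 + 90) = 7*85 = 595)
B(-98) - f = (-3 - 98) - 1*595 = -101 - 595 = -696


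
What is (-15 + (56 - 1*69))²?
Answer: 784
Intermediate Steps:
(-15 + (56 - 1*69))² = (-15 + (56 - 69))² = (-15 - 13)² = (-28)² = 784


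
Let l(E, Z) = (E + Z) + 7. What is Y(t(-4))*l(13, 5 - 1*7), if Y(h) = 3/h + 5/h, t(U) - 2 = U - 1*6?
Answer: -18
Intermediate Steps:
t(U) = -4 + U (t(U) = 2 + (U - 1*6) = 2 + (U - 6) = 2 + (-6 + U) = -4 + U)
Y(h) = 8/h
l(E, Z) = 7 + E + Z
Y(t(-4))*l(13, 5 - 1*7) = (8/(-4 - 4))*(7 + 13 + (5 - 1*7)) = (8/(-8))*(7 + 13 + (5 - 7)) = (8*(-1/8))*(7 + 13 - 2) = -1*18 = -18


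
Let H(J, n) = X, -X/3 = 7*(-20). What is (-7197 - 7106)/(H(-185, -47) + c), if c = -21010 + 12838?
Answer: 14303/7752 ≈ 1.8451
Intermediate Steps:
X = 420 (X = -21*(-20) = -3*(-140) = 420)
H(J, n) = 420
c = -8172
(-7197 - 7106)/(H(-185, -47) + c) = (-7197 - 7106)/(420 - 8172) = -14303/(-7752) = -14303*(-1/7752) = 14303/7752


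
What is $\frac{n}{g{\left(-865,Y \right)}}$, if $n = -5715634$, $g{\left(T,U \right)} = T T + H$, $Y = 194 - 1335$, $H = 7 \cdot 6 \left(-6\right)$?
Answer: $- \frac{5715634}{747973} \approx -7.6415$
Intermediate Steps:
$H = -252$ ($H = 42 \left(-6\right) = -252$)
$Y = -1141$ ($Y = 194 - 1335 = -1141$)
$g{\left(T,U \right)} = -252 + T^{2}$ ($g{\left(T,U \right)} = T T - 252 = T^{2} - 252 = -252 + T^{2}$)
$\frac{n}{g{\left(-865,Y \right)}} = - \frac{5715634}{-252 + \left(-865\right)^{2}} = - \frac{5715634}{-252 + 748225} = - \frac{5715634}{747973}$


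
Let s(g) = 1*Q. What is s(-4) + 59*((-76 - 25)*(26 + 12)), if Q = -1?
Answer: -226443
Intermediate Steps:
s(g) = -1 (s(g) = 1*(-1) = -1)
s(-4) + 59*((-76 - 25)*(26 + 12)) = -1 + 59*((-76 - 25)*(26 + 12)) = -1 + 59*(-101*38) = -1 + 59*(-3838) = -1 - 226442 = -226443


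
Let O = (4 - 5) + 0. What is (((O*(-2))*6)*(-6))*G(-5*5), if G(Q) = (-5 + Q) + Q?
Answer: 3960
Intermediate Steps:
O = -1 (O = -1 + 0 = -1)
G(Q) = -5 + 2*Q
(((O*(-2))*6)*(-6))*G(-5*5) = ((-1*(-2)*6)*(-6))*(-5 + 2*(-5*5)) = ((2*6)*(-6))*(-5 + 2*(-25)) = (12*(-6))*(-5 - 50) = -72*(-55) = 3960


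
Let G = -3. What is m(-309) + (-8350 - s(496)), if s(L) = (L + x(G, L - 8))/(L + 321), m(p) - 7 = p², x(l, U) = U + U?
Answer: 71190274/817 ≈ 87136.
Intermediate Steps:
x(l, U) = 2*U
m(p) = 7 + p²
s(L) = (-16 + 3*L)/(321 + L) (s(L) = (L + 2*(L - 8))/(L + 321) = (L + 2*(-8 + L))/(321 + L) = (L + (-16 + 2*L))/(321 + L) = (-16 + 3*L)/(321 + L))
m(-309) + (-8350 - s(496)) = (7 + (-309)²) + (-8350 - (-16 + 3*496)/(321 + 496)) = (7 + 95481) + (-8350 - (-16 + 1488)/817) = 95488 + (-8350 - 1472/817) = 95488 - 6823422/817 = 71190274/817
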